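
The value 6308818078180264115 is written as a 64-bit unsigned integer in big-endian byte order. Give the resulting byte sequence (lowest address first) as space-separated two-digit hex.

6308818078180264115 in hexadecimal, padded to 64 bits, is 0x578D6C9DD67F48B3.
Split into bytes (most-significant first): 57 8D 6C 9D D6 7F 48 B3.
Big-endian: lowest address holds the most-significant byte.
So the memory order matches the most-significant-first order: 57 8D 6C 9D D6 7F 48 B3.

57 8D 6C 9D D6 7F 48 B3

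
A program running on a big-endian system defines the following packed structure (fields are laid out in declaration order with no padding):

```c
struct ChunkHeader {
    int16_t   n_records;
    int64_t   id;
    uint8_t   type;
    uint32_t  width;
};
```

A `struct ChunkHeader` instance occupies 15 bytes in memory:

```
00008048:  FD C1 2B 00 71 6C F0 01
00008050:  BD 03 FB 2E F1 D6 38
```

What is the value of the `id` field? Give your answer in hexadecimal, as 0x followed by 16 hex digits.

0x2B00716CF001BD03

`id` follows `n_records` (2 bytes), so it starts at byte offset 2 and occupies 8 bytes.
Bytes at offsets 2..9: 2B 00 71 6C F0 01 BD 03.
In big-endian order the high byte comes first in memory.
The bytes are already most-significant first: 0x2B00716CF001BD03.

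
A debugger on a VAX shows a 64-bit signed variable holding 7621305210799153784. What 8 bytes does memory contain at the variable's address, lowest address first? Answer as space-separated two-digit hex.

78 62 84 B6 B5 50 C4 69

7621305210799153784 in hexadecimal, padded to 64 bits, is 0x69C450B5B6846278.
Split into bytes (most-significant first): 69 C4 50 B5 B6 84 62 78.
Little-endian stores the least-significant byte at the lowest address.
So at ascending addresses the bytes are 78 62 84 B6 B5 50 C4 69.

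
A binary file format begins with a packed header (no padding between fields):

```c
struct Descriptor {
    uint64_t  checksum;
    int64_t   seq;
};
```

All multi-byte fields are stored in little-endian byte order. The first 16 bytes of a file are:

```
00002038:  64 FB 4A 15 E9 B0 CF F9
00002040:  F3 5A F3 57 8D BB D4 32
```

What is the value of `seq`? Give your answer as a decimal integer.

`seq` follows `checksum` (8 bytes), so it starts at byte offset 8 and occupies 8 bytes.
Bytes at offsets 8..15: F3 5A F3 57 8D BB D4 32.
Little-endian stores the least-significant byte at the lowest address.
Reassemble most-significant byte first: 32 D4 BB 8D 57 F3 5A F3 → 0x32D4BB8D57F35AF3.
0x32D4BB8D57F35AF3 = 3662758612699405043.

3662758612699405043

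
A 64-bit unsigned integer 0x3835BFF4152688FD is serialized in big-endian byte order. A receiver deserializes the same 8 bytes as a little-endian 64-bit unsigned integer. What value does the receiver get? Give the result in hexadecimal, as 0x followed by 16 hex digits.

0xFD882615F4BF3538

Stored big-endian, the bytes at ascending addresses are 38 35 BF F4 15 26 88 FD.
Read back as little-endian, the first byte is least significant, giving 0xFD882615F4BF3538.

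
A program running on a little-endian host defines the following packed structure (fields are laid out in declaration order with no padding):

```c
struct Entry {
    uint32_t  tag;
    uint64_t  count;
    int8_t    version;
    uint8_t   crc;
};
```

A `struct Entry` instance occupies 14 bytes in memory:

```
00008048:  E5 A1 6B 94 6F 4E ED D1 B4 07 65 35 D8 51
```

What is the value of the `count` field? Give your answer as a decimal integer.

`count` follows `tag` (4 bytes), so it starts at byte offset 4 and occupies 8 bytes.
Bytes at offsets 4..11: 6F 4E ED D1 B4 07 65 35.
Little-endian: lowest address holds the least-significant byte.
Reassemble most-significant byte first: 35 65 07 B4 D1 ED 4E 6F → 0x356507B4D1ED4E6F.
0x356507B4D1ED4E6F = 3847489929855454831.

3847489929855454831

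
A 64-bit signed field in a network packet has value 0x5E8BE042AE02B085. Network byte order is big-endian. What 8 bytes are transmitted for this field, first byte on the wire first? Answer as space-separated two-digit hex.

Split into bytes (most-significant first): 5E 8B E0 42 AE 02 B0 85.
Big-endian stores the most-significant byte at the lowest address.
So the memory order matches the most-significant-first order: 5E 8B E0 42 AE 02 B0 85.

5E 8B E0 42 AE 02 B0 85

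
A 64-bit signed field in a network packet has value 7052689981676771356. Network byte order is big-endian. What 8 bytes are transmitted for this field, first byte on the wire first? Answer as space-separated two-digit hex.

7052689981676771356 in hexadecimal, padded to 64 bits, is 0x61E0302BECCCD81C.
Split into bytes (most-significant first): 61 E0 30 2B EC CC D8 1C.
Big-endian: lowest address holds the most-significant byte.
So the memory order matches the most-significant-first order: 61 E0 30 2B EC CC D8 1C.

61 E0 30 2B EC CC D8 1C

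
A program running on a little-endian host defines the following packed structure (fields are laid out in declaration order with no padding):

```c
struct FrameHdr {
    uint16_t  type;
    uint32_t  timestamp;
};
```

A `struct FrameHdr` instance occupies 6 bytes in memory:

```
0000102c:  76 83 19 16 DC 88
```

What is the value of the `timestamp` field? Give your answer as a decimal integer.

`timestamp` follows `type` (2 bytes), so it starts at byte offset 2 and occupies 4 bytes.
Bytes at offsets 2..5: 19 16 DC 88.
In little-endian order the low byte comes first in memory.
Reassemble most-significant byte first: 88 DC 16 19 → 0x88DC1619.
0x88DC1619 = 2296124953.

2296124953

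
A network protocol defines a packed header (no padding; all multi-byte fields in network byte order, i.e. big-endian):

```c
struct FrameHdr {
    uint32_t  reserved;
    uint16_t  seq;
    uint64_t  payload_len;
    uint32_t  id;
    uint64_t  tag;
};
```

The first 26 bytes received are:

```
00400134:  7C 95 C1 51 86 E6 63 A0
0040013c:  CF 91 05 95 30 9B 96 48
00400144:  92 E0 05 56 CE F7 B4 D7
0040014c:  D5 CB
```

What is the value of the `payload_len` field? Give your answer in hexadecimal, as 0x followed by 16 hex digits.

0x63A0CF910595309B

`payload_len` follows `reserved` (4 B), `seq` (2 B), so it starts at offset 4 + 2 = 6 and occupies 8 bytes.
Bytes at offsets 6..13: 63 A0 CF 91 05 95 30 9B.
Big-endian: lowest address holds the most-significant byte.
The bytes are already most-significant first: 0x63A0CF910595309B.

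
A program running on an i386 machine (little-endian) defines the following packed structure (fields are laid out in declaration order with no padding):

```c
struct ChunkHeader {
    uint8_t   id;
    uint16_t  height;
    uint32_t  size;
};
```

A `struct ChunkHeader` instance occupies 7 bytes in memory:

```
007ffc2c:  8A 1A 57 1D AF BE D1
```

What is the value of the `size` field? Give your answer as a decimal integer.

3518934813

`size` follows `id` (1 B), `height` (2 B), so it starts at offset 1 + 2 = 3 and occupies 4 bytes.
Bytes at offsets 3..6: 1D AF BE D1.
Little-endian: lowest address holds the least-significant byte.
Reassemble most-significant byte first: D1 BE AF 1D → 0xD1BEAF1D.
0xD1BEAF1D = 3518934813.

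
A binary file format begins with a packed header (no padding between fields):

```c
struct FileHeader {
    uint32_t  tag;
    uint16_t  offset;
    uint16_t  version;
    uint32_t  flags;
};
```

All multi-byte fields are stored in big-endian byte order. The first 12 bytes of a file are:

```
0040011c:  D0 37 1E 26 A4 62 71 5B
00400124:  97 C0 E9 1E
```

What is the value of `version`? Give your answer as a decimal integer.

29019

`version` follows `tag` (4 B), `offset` (2 B), so it starts at offset 4 + 2 = 6 and occupies 2 bytes.
Bytes at offsets 6..7: 71 5B.
In big-endian order the high byte comes first in memory.
The bytes are already most-significant first: 0x715B.
0x715B = 29019.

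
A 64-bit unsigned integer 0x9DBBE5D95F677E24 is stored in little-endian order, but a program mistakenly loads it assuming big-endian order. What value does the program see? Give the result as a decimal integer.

Stored little-endian, the bytes at ascending addresses are 24 7E 67 5F D9 E5 BB 9D.
Read back as big-endian, the last byte is least significant, giving 0x247E675FD9E5BB9D.
0x247E675FD9E5BB9D = 2629652893806214045.

2629652893806214045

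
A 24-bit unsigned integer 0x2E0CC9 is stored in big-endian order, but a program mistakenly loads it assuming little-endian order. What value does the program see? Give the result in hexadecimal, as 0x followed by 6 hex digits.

Stored big-endian, the bytes at ascending addresses are 2E 0C C9.
Read back as little-endian, the first byte is least significant, giving 0xC90C2E.

0xC90C2E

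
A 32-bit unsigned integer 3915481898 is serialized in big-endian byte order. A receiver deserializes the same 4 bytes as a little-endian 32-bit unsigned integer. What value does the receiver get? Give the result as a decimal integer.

713253353

3915481898 in 32-bit hexadecimal is 0xE961832A.
Stored big-endian, the bytes at ascending addresses are E9 61 83 2A.
Read back as little-endian, the first byte is least significant, giving 0x2A8361E9.
0x2A8361E9 = 713253353.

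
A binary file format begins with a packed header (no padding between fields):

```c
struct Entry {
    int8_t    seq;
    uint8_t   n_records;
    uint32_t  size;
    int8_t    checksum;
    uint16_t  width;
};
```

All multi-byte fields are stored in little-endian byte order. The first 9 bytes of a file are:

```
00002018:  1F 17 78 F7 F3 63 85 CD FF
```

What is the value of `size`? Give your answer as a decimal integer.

1676932984

`size` follows `seq` (1 B), `n_records` (1 B), so it starts at offset 1 + 1 = 2 and occupies 4 bytes.
Bytes at offsets 2..5: 78 F7 F3 63.
In little-endian order the low byte comes first in memory.
Reassemble most-significant byte first: 63 F3 F7 78 → 0x63F3F778.
0x63F3F778 = 1676932984.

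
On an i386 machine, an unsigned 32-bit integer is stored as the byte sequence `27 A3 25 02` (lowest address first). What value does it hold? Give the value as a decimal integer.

Little-endian stores the least-significant byte at the lowest address.
Reassemble most-significant byte first: 02 25 A3 27 → 0x0225A327.
0x0225A327 = 36021031.

36021031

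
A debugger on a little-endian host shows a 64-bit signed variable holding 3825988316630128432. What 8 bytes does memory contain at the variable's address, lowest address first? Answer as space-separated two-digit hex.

3825988316630128432 in hexadecimal, padded to 64 bits, is 0x3518A41A5F889730.
Split into bytes (most-significant first): 35 18 A4 1A 5F 88 97 30.
In little-endian order the low byte comes first in memory.
So at ascending addresses the bytes are 30 97 88 5F 1A A4 18 35.

30 97 88 5F 1A A4 18 35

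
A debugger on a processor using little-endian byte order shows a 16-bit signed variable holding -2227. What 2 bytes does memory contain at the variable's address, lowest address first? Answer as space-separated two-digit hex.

Two's complement of -2227 in 16 bits: 2227 = 0x08B3; invert → 0xF74C; add 1 → 0xF74D.
Split into bytes (most-significant first): F7 4D.
Little-endian stores the least-significant byte at the lowest address.
So at ascending addresses the bytes are 4D F7.

4D F7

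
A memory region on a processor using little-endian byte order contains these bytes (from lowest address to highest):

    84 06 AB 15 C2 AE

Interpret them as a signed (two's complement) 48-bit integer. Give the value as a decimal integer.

Little-endian: lowest address holds the least-significant byte.
Reassemble most-significant byte first: AE C2 15 AB 06 84 → 0xAEC215AB0684.
Top bit is set, so as a signed 48-bit value this is 0xAEC215AB0684 − 2^48 = -89326366292348.

-89326366292348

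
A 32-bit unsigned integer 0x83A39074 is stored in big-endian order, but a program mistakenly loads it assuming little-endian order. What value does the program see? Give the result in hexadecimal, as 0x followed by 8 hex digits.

Stored big-endian, the bytes at ascending addresses are 83 A3 90 74.
Read back as little-endian, the first byte is least significant, giving 0x7490A383.

0x7490A383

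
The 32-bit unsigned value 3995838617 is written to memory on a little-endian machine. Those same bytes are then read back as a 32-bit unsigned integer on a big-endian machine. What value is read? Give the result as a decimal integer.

3995838617 in 32-bit hexadecimal is 0xEE2BA899.
Stored little-endian, the bytes at ascending addresses are 99 A8 2B EE.
Read back as big-endian, the last byte is least significant, giving 0x99A82BEE.
0x99A82BEE = 2577935342.

2577935342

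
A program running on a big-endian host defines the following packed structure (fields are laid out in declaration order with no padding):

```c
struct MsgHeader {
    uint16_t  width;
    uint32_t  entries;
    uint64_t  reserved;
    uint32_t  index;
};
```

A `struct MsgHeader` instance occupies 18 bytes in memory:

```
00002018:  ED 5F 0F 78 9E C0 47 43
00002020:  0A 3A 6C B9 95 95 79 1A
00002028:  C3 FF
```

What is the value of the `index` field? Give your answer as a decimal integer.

2031797247

`index` follows `width` (2 B), `entries` (4 B), `reserved` (8 B), so it starts at offset 2 + 4 + 8 = 14 and occupies 4 bytes.
Bytes at offsets 14..17: 79 1A C3 FF.
Big-endian: lowest address holds the most-significant byte.
The bytes are already most-significant first: 0x791AC3FF.
0x791AC3FF = 2031797247.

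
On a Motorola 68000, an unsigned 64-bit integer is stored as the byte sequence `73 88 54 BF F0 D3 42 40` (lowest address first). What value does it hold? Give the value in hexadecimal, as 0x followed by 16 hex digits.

Big-endian stores the most-significant byte at the lowest address.
The bytes are already most-significant first: 0x738854BFF0D34240.

0x738854BFF0D34240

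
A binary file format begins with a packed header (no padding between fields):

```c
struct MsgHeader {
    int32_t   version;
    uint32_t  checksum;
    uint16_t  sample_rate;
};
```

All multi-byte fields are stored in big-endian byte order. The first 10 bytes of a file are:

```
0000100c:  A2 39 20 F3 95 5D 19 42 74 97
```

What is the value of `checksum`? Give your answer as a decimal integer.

2505906498

`checksum` follows `version` (4 bytes), so it starts at byte offset 4 and occupies 4 bytes.
Bytes at offsets 4..7: 95 5D 19 42.
In big-endian order the high byte comes first in memory.
The bytes are already most-significant first: 0x955D1942.
0x955D1942 = 2505906498.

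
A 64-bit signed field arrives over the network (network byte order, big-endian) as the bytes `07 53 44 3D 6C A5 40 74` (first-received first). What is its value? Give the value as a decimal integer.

527840611938943092

In big-endian order the high byte comes first in memory.
The bytes are already most-significant first: 0x0753443D6CA54074.
0x0753443D6CA54074 = 527840611938943092.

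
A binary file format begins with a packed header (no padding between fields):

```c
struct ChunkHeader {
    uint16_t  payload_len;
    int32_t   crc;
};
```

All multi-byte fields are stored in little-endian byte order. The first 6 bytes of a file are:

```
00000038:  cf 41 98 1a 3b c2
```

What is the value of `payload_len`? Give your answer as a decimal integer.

`payload_len` is the first field, at byte offset 0, occupying 2 bytes.
Bytes at offsets 0..1: CF 41.
In little-endian order the low byte comes first in memory.
Reassemble most-significant byte first: 41 CF → 0x41CF.
0x41CF = 16847.

16847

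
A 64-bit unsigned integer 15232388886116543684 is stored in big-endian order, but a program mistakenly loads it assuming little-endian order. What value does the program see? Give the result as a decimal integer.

15232388886116543684 in 64-bit hexadecimal is 0xD36450FCBD95ACC4.
Stored big-endian, the bytes at ascending addresses are D3 64 50 FC BD 95 AC C4.
Read back as little-endian, the first byte is least significant, giving 0xC4AC95BDFC5064D3.
0xC4AC95BDFC5064D3 = 14171866770642592979.

14171866770642592979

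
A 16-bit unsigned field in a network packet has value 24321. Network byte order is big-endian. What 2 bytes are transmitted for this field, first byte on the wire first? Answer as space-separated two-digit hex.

5F 01

24321 in hexadecimal, padded to 16 bits, is 0x5F01.
Split into bytes (most-significant first): 5F 01.
In big-endian order the high byte comes first in memory.
So the memory order matches the most-significant-first order: 5F 01.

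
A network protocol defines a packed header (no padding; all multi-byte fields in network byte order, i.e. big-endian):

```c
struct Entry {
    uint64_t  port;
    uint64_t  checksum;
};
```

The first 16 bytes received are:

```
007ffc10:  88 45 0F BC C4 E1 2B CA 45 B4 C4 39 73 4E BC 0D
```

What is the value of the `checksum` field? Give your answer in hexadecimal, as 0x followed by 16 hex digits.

`checksum` follows `port` (8 bytes), so it starts at byte offset 8 and occupies 8 bytes.
Bytes at offsets 8..15: 45 B4 C4 39 73 4E BC 0D.
In big-endian order the high byte comes first in memory.
The bytes are already most-significant first: 0x45B4C439734EBC0D.

0x45B4C439734EBC0D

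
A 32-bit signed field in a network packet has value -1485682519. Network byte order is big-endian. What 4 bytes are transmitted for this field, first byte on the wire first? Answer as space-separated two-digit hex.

A7 72 48 A9

Two's complement of -1485682519 in 32 bits: 1485682519 = 0x588DB757; invert → 0xA77248A8; add 1 → 0xA77248A9.
Split into bytes (most-significant first): A7 72 48 A9.
Big-endian: lowest address holds the most-significant byte.
So the memory order matches the most-significant-first order: A7 72 48 A9.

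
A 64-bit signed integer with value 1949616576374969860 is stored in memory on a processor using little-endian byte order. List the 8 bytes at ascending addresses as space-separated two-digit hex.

04 16 0B 5B F2 6D 0E 1B

1949616576374969860 in hexadecimal, padded to 64 bits, is 0x1B0E6DF25B0B1604.
Split into bytes (most-significant first): 1B 0E 6D F2 5B 0B 16 04.
In little-endian order the low byte comes first in memory.
So at ascending addresses the bytes are 04 16 0B 5B F2 6D 0E 1B.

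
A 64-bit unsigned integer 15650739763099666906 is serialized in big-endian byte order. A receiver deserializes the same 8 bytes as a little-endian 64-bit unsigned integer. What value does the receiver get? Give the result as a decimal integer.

15711268768088339161

15650739763099666906 in 64-bit hexadecimal is 0xD93298E4B3A309DA.
Stored big-endian, the bytes at ascending addresses are D9 32 98 E4 B3 A3 09 DA.
Read back as little-endian, the first byte is least significant, giving 0xDA09A3B3E49832D9.
0xDA09A3B3E49832D9 = 15711268768088339161.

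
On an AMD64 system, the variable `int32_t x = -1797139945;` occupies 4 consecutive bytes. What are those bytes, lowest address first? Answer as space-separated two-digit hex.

Two's complement of -1797139945 in 32 bits: 1797139945 = 0x6B1E2DE9; invert → 0x94E1D216; add 1 → 0x94E1D217.
Split into bytes (most-significant first): 94 E1 D2 17.
Little-endian: lowest address holds the least-significant byte.
So at ascending addresses the bytes are 17 D2 E1 94.

17 D2 E1 94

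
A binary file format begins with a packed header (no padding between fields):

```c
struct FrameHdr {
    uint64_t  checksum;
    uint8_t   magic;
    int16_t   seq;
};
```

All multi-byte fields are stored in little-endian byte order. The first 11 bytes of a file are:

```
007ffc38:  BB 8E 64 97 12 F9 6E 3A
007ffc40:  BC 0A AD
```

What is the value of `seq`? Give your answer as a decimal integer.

`seq` follows `checksum` (8 B), `magic` (1 B), so it starts at offset 8 + 1 = 9 and occupies 2 bytes.
Bytes at offsets 9..10: 0A AD.
Little-endian stores the least-significant byte at the lowest address.
Reassemble most-significant byte first: AD 0A → 0xAD0A.
Top bit is set, so as a signed 16-bit value this is 0xAD0A − 2^16 = -21238.

-21238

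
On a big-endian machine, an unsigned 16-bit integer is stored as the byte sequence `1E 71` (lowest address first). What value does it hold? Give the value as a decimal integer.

7793

Big-endian: lowest address holds the most-significant byte.
The bytes are already most-significant first: 0x1E71.
0x1E71 = 7793.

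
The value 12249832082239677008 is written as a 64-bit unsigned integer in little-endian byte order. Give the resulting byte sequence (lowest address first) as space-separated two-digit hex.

50 62 14 5C 60 25 00 AA

12249832082239677008 in hexadecimal, padded to 64 bits, is 0xAA0025605C146250.
Split into bytes (most-significant first): AA 00 25 60 5C 14 62 50.
Little-endian: lowest address holds the least-significant byte.
So at ascending addresses the bytes are 50 62 14 5C 60 25 00 AA.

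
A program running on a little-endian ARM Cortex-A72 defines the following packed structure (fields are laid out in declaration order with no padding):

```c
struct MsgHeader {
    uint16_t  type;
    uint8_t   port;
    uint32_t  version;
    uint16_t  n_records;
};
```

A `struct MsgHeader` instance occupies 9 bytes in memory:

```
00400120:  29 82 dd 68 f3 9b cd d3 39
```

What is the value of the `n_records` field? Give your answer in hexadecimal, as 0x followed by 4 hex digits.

`n_records` follows `type` (2 B), `port` (1 B), `version` (4 B), so it starts at offset 2 + 1 + 4 = 7 and occupies 2 bytes.
Bytes at offsets 7..8: D3 39.
In little-endian order the low byte comes first in memory.
Reassemble most-significant byte first: 39 D3 → 0x39D3.

0x39D3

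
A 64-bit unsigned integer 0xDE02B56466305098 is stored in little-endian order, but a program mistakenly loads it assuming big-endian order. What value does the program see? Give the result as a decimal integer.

10975325508236280542

Stored little-endian, the bytes at ascending addresses are 98 50 30 66 64 B5 02 DE.
Read back as big-endian, the last byte is least significant, giving 0x9850306664B502DE.
0x9850306664B502DE = 10975325508236280542.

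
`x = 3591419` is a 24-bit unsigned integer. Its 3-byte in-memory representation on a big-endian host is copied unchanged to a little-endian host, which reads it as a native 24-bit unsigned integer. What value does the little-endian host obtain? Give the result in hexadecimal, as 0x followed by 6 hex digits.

0xFBCC36

3591419 in 24-bit hexadecimal is 0x36CCFB.
Stored big-endian, the bytes at ascending addresses are 36 CC FB.
Read back as little-endian, the first byte is least significant, giving 0xFBCC36.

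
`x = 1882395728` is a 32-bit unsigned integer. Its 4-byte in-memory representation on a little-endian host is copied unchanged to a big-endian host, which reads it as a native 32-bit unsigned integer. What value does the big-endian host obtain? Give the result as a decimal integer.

1882395728 in 32-bit hexadecimal is 0x70331450.
Stored little-endian, the bytes at ascending addresses are 50 14 33 70.
Read back as big-endian, the last byte is least significant, giving 0x50143370.
0x50143370 = 1343501168.

1343501168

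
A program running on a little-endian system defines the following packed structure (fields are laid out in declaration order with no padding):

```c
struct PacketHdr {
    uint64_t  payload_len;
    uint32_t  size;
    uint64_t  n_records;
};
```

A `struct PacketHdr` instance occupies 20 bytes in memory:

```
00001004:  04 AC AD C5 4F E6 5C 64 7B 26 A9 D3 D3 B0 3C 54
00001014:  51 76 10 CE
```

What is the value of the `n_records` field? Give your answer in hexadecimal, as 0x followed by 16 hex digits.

`n_records` follows `payload_len` (8 B), `size` (4 B), so it starts at offset 8 + 4 = 12 and occupies 8 bytes.
Bytes at offsets 12..19: D3 B0 3C 54 51 76 10 CE.
Little-endian stores the least-significant byte at the lowest address.
Reassemble most-significant byte first: CE 10 76 51 54 3C B0 D3 → 0xCE107651543CB0D3.

0xCE107651543CB0D3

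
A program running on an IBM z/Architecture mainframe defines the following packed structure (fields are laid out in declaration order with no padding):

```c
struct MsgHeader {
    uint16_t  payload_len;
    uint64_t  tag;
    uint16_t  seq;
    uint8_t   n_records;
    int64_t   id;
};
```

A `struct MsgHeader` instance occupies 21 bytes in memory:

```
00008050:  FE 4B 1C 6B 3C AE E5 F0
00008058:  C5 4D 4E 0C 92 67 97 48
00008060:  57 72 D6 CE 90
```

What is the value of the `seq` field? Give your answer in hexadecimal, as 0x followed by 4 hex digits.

0x4E0C

`seq` follows `payload_len` (2 B), `tag` (8 B), so it starts at offset 2 + 8 = 10 and occupies 2 bytes.
Bytes at offsets 10..11: 4E 0C.
Big-endian stores the most-significant byte at the lowest address.
The bytes are already most-significant first: 0x4E0C.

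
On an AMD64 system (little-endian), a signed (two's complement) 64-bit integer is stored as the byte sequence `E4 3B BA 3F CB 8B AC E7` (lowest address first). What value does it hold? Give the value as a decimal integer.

-1752872449890173980

Little-endian: lowest address holds the least-significant byte.
Reassemble most-significant byte first: E7 AC 8B CB 3F BA 3B E4 → 0xE7AC8BCB3FBA3BE4.
Top bit is set, so as a signed 64-bit value this is 0xE7AC8BCB3FBA3BE4 − 2^64 = -1752872449890173980.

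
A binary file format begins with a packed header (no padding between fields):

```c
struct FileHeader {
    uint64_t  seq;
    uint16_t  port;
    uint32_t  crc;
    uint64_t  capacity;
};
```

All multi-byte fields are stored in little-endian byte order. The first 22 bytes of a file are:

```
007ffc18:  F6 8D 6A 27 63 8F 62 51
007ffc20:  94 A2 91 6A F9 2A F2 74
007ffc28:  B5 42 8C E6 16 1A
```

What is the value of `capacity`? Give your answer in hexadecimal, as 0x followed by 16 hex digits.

`capacity` follows `seq` (8 B), `port` (2 B), `crc` (4 B), so it starts at offset 8 + 2 + 4 = 14 and occupies 8 bytes.
Bytes at offsets 14..21: F2 74 B5 42 8C E6 16 1A.
Little-endian: lowest address holds the least-significant byte.
Reassemble most-significant byte first: 1A 16 E6 8C 42 B5 74 F2 → 0x1A16E68C42B574F2.

0x1A16E68C42B574F2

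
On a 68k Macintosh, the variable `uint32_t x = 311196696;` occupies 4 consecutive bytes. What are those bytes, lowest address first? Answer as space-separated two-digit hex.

311196696 in hexadecimal, padded to 32 bits, is 0x128C7C18.
Split into bytes (most-significant first): 12 8C 7C 18.
In big-endian order the high byte comes first in memory.
So the memory order matches the most-significant-first order: 12 8C 7C 18.

12 8C 7C 18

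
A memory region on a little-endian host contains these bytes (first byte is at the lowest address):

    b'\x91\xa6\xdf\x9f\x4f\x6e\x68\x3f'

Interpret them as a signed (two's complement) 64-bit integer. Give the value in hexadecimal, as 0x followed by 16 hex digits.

0x3F686E4F9FDFA691

In little-endian order the low byte comes first in memory.
Reassemble most-significant byte first: 3F 68 6E 4F 9F DF A6 91 → 0x3F686E4F9FDFA691.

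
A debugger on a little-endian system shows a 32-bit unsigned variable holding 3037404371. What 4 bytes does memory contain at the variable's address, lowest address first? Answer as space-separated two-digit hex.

3037404371 in hexadecimal, padded to 32 bits, is 0xB50B1CD3.
Split into bytes (most-significant first): B5 0B 1C D3.
Little-endian: lowest address holds the least-significant byte.
So at ascending addresses the bytes are D3 1C 0B B5.

D3 1C 0B B5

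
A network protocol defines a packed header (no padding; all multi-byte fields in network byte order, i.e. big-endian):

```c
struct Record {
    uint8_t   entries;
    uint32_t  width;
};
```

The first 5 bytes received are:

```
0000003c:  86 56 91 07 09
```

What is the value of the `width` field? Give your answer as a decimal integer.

1452345097

`width` follows `entries` (1 byte), so it starts at byte offset 1 and occupies 4 bytes.
Bytes at offsets 1..4: 56 91 07 09.
Big-endian: lowest address holds the most-significant byte.
The bytes are already most-significant first: 0x56910709.
0x56910709 = 1452345097.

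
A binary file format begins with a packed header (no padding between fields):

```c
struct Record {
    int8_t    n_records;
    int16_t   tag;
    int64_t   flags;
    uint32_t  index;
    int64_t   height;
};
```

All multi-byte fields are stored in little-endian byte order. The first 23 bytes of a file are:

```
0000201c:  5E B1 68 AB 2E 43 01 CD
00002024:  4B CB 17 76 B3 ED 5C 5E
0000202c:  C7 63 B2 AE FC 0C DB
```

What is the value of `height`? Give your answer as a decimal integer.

`height` follows `n_records` (1 B), `tag` (2 B), `flags` (8 B), `index` (4 B), so it starts at offset 1 + 2 + 8 + 4 = 15 and occupies 8 bytes.
Bytes at offsets 15..22: 5E C7 63 B2 AE FC 0C DB.
In little-endian order the low byte comes first in memory.
Reassemble most-significant byte first: DB 0C FC AE B2 63 C7 5E → 0xDB0CFCAEB263C75E.
Top bit is set, so as a signed 64-bit value this is 0xDB0CFCAEB263C75E − 2^64 = -2662475452435413154.

-2662475452435413154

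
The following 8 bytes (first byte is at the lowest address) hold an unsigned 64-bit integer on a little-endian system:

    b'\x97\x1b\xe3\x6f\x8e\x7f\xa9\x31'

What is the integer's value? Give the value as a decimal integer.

Little-endian: lowest address holds the least-significant byte.
Reassemble most-significant byte first: 31 A9 7F 8E 6F E3 1B 97 → 0x31A97F8E6FE31B97.
0x31A97F8E6FE31B97 = 3578531628661808023.

3578531628661808023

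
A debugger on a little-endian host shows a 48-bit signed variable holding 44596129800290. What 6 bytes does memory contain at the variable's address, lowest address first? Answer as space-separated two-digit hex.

62 A0 79 58 8F 28

44596129800290 in hexadecimal, padded to 48 bits, is 0x288F5879A062.
Split into bytes (most-significant first): 28 8F 58 79 A0 62.
Little-endian: lowest address holds the least-significant byte.
So at ascending addresses the bytes are 62 A0 79 58 8F 28.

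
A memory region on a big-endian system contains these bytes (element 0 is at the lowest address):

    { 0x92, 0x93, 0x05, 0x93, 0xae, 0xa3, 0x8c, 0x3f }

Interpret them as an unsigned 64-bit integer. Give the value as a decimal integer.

10561791682962230335

Big-endian: lowest address holds the most-significant byte.
The bytes are already most-significant first: 0x92930593AEA38C3F.
0x92930593AEA38C3F = 10561791682962230335.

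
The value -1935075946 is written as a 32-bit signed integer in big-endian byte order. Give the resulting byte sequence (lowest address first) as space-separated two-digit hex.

Two's complement of -1935075946 in 32 bits: 1935075946 = 0x7356EA6A; invert → 0x8CA91595; add 1 → 0x8CA91596.
Split into bytes (most-significant first): 8C A9 15 96.
Big-endian stores the most-significant byte at the lowest address.
So the memory order matches the most-significant-first order: 8C A9 15 96.

8C A9 15 96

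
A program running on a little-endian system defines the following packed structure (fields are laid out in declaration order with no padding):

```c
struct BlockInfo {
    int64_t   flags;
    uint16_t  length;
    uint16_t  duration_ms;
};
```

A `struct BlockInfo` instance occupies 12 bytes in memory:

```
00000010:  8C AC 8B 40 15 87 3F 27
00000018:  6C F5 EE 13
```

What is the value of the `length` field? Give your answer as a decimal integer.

62828

`length` follows `flags` (8 bytes), so it starts at byte offset 8 and occupies 2 bytes.
Bytes at offsets 8..9: 6C F5.
Little-endian: lowest address holds the least-significant byte.
Reassemble most-significant byte first: F5 6C → 0xF56C.
0xF56C = 62828.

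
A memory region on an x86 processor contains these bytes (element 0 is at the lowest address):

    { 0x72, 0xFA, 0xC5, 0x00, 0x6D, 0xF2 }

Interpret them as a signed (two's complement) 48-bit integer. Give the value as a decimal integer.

-14924998378894

Little-endian stores the least-significant byte at the lowest address.
Reassemble most-significant byte first: F2 6D 00 C5 FA 72 → 0xF26D00C5FA72.
Top bit is set, so as a signed 48-bit value this is 0xF26D00C5FA72 − 2^48 = -14924998378894.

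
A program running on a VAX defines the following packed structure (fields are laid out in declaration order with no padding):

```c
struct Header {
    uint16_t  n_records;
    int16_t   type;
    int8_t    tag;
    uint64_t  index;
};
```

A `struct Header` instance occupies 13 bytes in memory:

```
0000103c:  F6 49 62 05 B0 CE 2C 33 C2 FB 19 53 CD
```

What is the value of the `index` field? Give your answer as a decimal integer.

`index` follows `n_records` (2 B), `type` (2 B), `tag` (1 B), so it starts at offset 2 + 2 + 1 = 5 and occupies 8 bytes.
Bytes at offsets 5..12: CE 2C 33 C2 FB 19 53 CD.
Little-endian stores the least-significant byte at the lowest address.
Reassemble most-significant byte first: CD 53 19 FB C2 33 2C CE → 0xCD5319FBC2332CCE.
0xCD5319FBC2332CCE = 14795197769927830734.

14795197769927830734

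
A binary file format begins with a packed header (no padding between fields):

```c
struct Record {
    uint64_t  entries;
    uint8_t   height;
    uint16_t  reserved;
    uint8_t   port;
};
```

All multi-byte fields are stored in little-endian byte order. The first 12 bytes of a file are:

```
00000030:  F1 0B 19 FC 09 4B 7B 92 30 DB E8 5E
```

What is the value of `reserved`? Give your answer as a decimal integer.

59611

`reserved` follows `entries` (8 B), `height` (1 B), so it starts at offset 8 + 1 = 9 and occupies 2 bytes.
Bytes at offsets 9..10: DB E8.
In little-endian order the low byte comes first in memory.
Reassemble most-significant byte first: E8 DB → 0xE8DB.
0xE8DB = 59611.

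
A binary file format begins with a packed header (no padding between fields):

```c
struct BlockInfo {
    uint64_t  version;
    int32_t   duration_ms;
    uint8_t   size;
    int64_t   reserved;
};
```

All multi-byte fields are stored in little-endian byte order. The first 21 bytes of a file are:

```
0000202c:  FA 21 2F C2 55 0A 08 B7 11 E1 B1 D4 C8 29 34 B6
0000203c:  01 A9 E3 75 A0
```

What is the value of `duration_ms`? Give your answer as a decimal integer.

`duration_ms` follows `version` (8 bytes), so it starts at byte offset 8 and occupies 4 bytes.
Bytes at offsets 8..11: 11 E1 B1 D4.
In little-endian order the low byte comes first in memory.
Reassemble most-significant byte first: D4 B1 E1 11 → 0xD4B1E111.
Top bit is set, so as a signed 32-bit value this is 0xD4B1E111 − 2^32 = -726540015.

-726540015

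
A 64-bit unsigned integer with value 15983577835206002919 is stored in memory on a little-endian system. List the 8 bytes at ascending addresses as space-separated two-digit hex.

15983577835206002919 in hexadecimal, padded to 64 bits, is 0xDDD1135B4342C8E7.
Split into bytes (most-significant first): DD D1 13 5B 43 42 C8 E7.
Little-endian stores the least-significant byte at the lowest address.
So at ascending addresses the bytes are E7 C8 42 43 5B 13 D1 DD.

E7 C8 42 43 5B 13 D1 DD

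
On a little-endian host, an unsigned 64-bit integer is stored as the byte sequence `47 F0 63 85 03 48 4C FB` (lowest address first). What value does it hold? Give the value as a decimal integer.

18107927381709942855

In little-endian order the low byte comes first in memory.
Reassemble most-significant byte first: FB 4C 48 03 85 63 F0 47 → 0xFB4C48038563F047.
0xFB4C48038563F047 = 18107927381709942855.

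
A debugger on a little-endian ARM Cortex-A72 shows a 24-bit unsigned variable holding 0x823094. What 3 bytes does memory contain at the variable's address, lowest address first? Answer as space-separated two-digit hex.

94 30 82

Split into bytes (most-significant first): 82 30 94.
Little-endian stores the least-significant byte at the lowest address.
So at ascending addresses the bytes are 94 30 82.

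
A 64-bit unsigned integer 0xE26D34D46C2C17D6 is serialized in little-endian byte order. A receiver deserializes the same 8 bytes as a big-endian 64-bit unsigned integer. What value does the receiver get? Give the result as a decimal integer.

15426847894509219298

Stored little-endian, the bytes at ascending addresses are D6 17 2C 6C D4 34 6D E2.
Read back as big-endian, the last byte is least significant, giving 0xD6172C6CD4346DE2.
0xD6172C6CD4346DE2 = 15426847894509219298.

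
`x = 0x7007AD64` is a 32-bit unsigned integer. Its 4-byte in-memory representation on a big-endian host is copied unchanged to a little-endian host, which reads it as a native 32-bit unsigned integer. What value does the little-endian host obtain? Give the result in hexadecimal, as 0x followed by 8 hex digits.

Stored big-endian, the bytes at ascending addresses are 70 07 AD 64.
Read back as little-endian, the first byte is least significant, giving 0x64AD0770.

0x64AD0770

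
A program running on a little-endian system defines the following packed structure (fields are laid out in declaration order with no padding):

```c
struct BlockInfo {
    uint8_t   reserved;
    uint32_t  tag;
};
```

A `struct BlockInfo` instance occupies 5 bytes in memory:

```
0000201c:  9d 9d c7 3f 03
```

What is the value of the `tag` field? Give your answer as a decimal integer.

54511517

`tag` follows `reserved` (1 byte), so it starts at byte offset 1 and occupies 4 bytes.
Bytes at offsets 1..4: 9D C7 3F 03.
In little-endian order the low byte comes first in memory.
Reassemble most-significant byte first: 03 3F C7 9D → 0x033FC79D.
0x033FC79D = 54511517.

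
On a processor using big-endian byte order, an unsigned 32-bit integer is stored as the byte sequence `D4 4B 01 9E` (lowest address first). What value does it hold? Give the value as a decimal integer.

Big-endian stores the most-significant byte at the lowest address.
The bytes are already most-significant first: 0xD44B019E.
0xD44B019E = 3561685406.

3561685406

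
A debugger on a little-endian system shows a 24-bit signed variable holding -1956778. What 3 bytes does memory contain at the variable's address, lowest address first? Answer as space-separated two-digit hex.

Two's complement of -1956778 in 24 bits: 1956778 = 0x1DDBAA; invert → 0xE22455; add 1 → 0xE22456.
Split into bytes (most-significant first): E2 24 56.
Little-endian: lowest address holds the least-significant byte.
So at ascending addresses the bytes are 56 24 E2.

56 24 E2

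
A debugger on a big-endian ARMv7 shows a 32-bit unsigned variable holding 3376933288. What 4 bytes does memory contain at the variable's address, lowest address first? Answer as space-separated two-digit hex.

C9 47 E9 A8

3376933288 in hexadecimal, padded to 32 bits, is 0xC947E9A8.
Split into bytes (most-significant first): C9 47 E9 A8.
In big-endian order the high byte comes first in memory.
So the memory order matches the most-significant-first order: C9 47 E9 A8.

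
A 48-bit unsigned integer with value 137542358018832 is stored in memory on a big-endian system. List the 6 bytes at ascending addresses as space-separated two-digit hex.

137542358018832 in hexadecimal, padded to 48 bits, is 0x7D1813642B10.
Split into bytes (most-significant first): 7D 18 13 64 2B 10.
In big-endian order the high byte comes first in memory.
So the memory order matches the most-significant-first order: 7D 18 13 64 2B 10.

7D 18 13 64 2B 10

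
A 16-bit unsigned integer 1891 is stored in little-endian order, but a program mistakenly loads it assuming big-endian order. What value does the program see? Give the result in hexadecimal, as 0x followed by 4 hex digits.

0x6307

1891 in 16-bit hexadecimal is 0x0763.
Stored little-endian, the bytes at ascending addresses are 63 07.
Read back as big-endian, the last byte is least significant, giving 0x6307.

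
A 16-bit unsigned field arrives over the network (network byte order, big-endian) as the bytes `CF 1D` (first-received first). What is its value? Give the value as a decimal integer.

53021

Big-endian stores the most-significant byte at the lowest address.
The bytes are already most-significant first: 0xCF1D.
0xCF1D = 53021.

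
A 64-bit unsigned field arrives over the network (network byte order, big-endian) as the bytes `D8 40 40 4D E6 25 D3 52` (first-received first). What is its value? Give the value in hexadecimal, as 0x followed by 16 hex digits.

0xD840404DE625D352

Big-endian stores the most-significant byte at the lowest address.
The bytes are already most-significant first: 0xD840404DE625D352.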